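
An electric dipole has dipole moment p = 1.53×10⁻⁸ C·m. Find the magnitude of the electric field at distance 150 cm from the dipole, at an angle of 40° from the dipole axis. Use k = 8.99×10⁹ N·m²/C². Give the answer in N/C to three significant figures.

At angle θ the dipole field magnitude is E = (kp/r³)·√(1 + 3cos²θ).
kp/r³ = (8.99×10⁹)(1.53×10⁻⁸) / (1.50)³ = 40.75 N/C.
√(1 + 3cos²40°) = √(1 + 3·0.5868) = √2.7605 ≈ 1.6615.
E ≈ 40.75 × 1.661 = 67.71 N/C.

E ≈ 67.7 N/C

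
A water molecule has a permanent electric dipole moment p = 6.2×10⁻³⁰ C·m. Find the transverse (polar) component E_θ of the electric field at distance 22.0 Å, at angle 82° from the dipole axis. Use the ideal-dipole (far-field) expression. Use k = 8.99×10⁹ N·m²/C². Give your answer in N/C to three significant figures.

For a dipole, E_θ = (kp sinθ)/r³.
kp/r³ = (8.99×10⁹)(6.20×10⁻³⁰)/(2.20×10⁻⁹)³ = 5.235×10⁶ N/C.
E_θ = 5.235×10⁶·sin82° = 5.184×10⁶ N/C.

E_θ ≈ 5.18×10⁶ N/C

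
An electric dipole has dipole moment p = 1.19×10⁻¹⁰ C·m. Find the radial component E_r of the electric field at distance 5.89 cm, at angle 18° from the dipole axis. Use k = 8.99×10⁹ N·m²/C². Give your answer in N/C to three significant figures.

E_r ≈ 9960 N/C

For a dipole, E_r = (2kp cosθ)/r³.
kp/r³ = (8.99×10⁹)(1.19×10⁻¹⁰)/(0.0589)³ = 5236 N/C.
E_r = 2·5236·cos18° = 9959 N/C.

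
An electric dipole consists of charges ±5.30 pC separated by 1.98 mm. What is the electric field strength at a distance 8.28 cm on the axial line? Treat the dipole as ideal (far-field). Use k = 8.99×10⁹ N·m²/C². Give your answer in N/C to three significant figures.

E ≈ 0.332 N/C

Dipole moment p = qd = (5.30×10⁻¹² C)(0.00198 m) = 1.049×10⁻¹⁴ C·m.
On the dipole axis E = 2kp/r³.
E = 2·(8.99×10⁹)(1.049×10⁻¹⁴) / (0.0828)³ = 0.3323 N/C.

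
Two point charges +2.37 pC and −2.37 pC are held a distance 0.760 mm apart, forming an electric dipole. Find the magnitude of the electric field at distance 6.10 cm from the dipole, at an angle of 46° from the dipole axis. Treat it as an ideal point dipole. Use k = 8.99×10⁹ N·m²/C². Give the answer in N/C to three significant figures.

E ≈ 0.112 N/C

Dipole moment p = qd = (2.37×10⁻¹² C)(7.60×10⁻⁴ m) = 1.801×10⁻¹⁵ C·m.
At angle θ the dipole field magnitude is E = (kp/r³)·√(1 + 3cos²θ).
kp/r³ = (8.99×10⁹)(1.801×10⁻¹⁵) / (0.0610)³ = 0.07133 N/C.
√(1 + 3cos²46°) = √(1 + 3·0.4826) = √2.4477 ≈ 1.5645.
E ≈ 0.07133 × 1.564 = 0.1116 N/C.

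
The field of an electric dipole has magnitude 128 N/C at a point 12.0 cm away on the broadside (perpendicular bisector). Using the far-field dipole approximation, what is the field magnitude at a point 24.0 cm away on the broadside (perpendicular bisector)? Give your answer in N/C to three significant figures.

E ≈ 16.0 N/C

Dipole fields scale as 1/r³ in the far field; the geometry is the same at both points.
E₂ = E₁ · (r₁/r₂)³ = 128 · (12.0/24.0)³.
(r₁/r₂)³ = (0.5)³ = 0.125.
E₂ ≈ 16.00 N/C.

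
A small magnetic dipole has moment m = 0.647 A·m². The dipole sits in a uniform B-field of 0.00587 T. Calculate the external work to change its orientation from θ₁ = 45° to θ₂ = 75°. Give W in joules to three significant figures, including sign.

W ≈ 0.00170 J

W_ext = ΔU = −mB cosθ₂ + mB cosθ₁ = mB(cosθ₁ − cosθ₂).
W = (0.647)(0.00587)·(cos45° − cos75°) = (0.003798)·(+0.4483) = 0.001703 J.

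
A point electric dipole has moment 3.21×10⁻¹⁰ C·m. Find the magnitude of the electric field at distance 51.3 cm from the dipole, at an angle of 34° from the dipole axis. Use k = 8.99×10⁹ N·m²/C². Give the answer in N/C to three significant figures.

At angle θ the dipole field magnitude is E = (kp/r³)·√(1 + 3cos²θ).
kp/r³ = (8.99×10⁹)(3.21×10⁻¹⁰) / (0.513)³ = 21.38 N/C.
√(1 + 3cos²34°) = √(1 + 3·0.6873) = √3.0619 ≈ 1.7498.
E ≈ 21.38 × 1.750 = 37.40 N/C.

E ≈ 37.4 N/C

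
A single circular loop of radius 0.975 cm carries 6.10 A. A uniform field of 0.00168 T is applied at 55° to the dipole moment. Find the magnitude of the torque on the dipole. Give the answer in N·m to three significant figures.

Magnetic moment m = IA = Iπa² = (6.10)·π·(0.00975)² = 0.001822 A·m².
Torque on a magnetic dipole: τ = mB sinθ.
τ = (0.001822)(0.00168)·sin55° = 2.507×10⁻⁶ N·m.

τ ≈ 2.51×10⁻⁶ N·m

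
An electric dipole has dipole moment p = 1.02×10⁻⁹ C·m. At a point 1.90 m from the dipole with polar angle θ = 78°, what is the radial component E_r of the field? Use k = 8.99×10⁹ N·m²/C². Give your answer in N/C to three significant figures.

E_r ≈ 0.556 N/C

For a dipole, E_r = (2kp cosθ)/r³.
kp/r³ = (8.99×10⁹)(1.02×10⁻⁹)/(1.90)³ = 1.337 N/C.
E_r = 2·1.337·cos78° = 0.5559 N/C.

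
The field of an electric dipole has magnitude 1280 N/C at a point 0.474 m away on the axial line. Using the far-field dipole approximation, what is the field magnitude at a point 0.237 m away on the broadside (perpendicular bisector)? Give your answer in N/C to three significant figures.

E ≈ 5120 N/C

Dipole fields scale as 1/r³ in the far field.
The axial field is twice the equatorial field at the same r, so the geometry factor is 1/2.
E₂ = E₁ · (1/2) · (r₁/r₂)³ = 1280 · 0.5 · (0.474/0.237)³.
(r₁/r₂)³ = (2)³ = 8.
E₂ ≈ 5120 N/C.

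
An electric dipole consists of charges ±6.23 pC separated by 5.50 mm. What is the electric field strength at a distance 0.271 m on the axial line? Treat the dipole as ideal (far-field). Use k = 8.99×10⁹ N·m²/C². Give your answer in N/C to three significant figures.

Dipole moment p = qd = (6.23×10⁻¹² C)(0.00550 m) = 3.427×10⁻¹⁴ C·m.
On the dipole axis E = 2kp/r³.
E = 2·(8.99×10⁹)(3.427×10⁻¹⁴) / (0.271)³ = 0.03096 N/C.

E ≈ 0.0310 N/C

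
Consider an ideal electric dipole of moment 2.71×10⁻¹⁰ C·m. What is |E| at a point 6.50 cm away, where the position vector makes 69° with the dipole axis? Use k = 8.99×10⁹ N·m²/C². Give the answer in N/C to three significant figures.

E ≈ 1.04×10⁴ N/C

At angle θ the dipole field magnitude is E = (kp/r³)·√(1 + 3cos²θ).
kp/r³ = (8.99×10⁹)(2.71×10⁻¹⁰) / (0.0650)³ = 8871 N/C.
√(1 + 3cos²69°) = √(1 + 3·0.1284) = √1.3853 ≈ 1.1770.
E ≈ 8871 × 1.177 = 1.044×10⁴ N/C.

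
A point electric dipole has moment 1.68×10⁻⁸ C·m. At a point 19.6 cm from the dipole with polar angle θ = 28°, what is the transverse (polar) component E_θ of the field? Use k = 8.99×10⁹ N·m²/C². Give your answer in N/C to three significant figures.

For a dipole, E_θ = (kp sinθ)/r³.
kp/r³ = (8.99×10⁹)(1.68×10⁻⁸)/(0.196)³ = 2.006×10⁴ N/C.
E_θ = 2.006×10⁴·sin28° = 9417 N/C.

E_θ ≈ 9420 N/C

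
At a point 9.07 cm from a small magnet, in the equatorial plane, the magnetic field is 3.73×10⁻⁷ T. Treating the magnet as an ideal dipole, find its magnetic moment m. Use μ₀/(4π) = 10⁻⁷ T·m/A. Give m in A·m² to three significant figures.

m ≈ 0.00278 A·m²

In the equatorial plane B = (μ₀/4π)·m/r³, so m = Br³·4π/(μ₀).
m = (3.73×10⁻⁷)·(0.0907)³ / (10⁻⁷) = 0.002783 A·m².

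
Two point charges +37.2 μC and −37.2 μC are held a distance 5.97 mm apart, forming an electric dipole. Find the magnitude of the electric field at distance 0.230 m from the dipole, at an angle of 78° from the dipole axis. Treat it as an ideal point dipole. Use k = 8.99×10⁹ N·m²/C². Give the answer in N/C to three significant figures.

Dipole moment p = qd = (3.72×10⁻⁵ C)(0.00597 m) = 2.221×10⁻⁷ C·m.
At angle θ the dipole field magnitude is E = (kp/r³)·√(1 + 3cos²θ).
kp/r³ = (8.99×10⁹)(2.221×10⁻⁷) / (0.230)³ = 1.641×10⁵ N/C.
√(1 + 3cos²78°) = √(1 + 3·0.0432) = √1.1297 ≈ 1.0629.
E ≈ 1.641×10⁵ × 1.063 = 1.744×10⁵ N/C.

E ≈ 1.74×10⁵ N/C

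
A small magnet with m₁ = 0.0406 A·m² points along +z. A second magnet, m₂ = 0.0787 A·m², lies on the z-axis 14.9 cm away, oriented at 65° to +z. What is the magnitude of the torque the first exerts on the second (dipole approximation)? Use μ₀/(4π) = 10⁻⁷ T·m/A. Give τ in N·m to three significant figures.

τ ≈ 1.75×10⁻⁷ N·m

Dipole B is on the axis of dipole A, so B₁ there is axial: B₁ = (μ₀/4π)·2m₁/r³ along +z.
B₁ = 2(10⁻⁷)(0.0406)/(0.149)³ = 2.455×10⁻⁶ T.
τ = m₂ B₁ sinθ.
τ = (0.0787)(2.455×10⁻⁶)·sin65° = 1.751×10⁻⁷ N·m.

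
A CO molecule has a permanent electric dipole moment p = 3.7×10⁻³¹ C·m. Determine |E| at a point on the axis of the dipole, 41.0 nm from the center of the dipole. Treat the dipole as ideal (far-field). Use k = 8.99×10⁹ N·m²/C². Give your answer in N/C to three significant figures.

On the dipole axis E = 2kp/r³.
E = 2·(8.99×10⁹)(3.70×10⁻³¹) / (4.10×10⁻⁸)³ = 96.53 N/C.

E ≈ 96.5 N/C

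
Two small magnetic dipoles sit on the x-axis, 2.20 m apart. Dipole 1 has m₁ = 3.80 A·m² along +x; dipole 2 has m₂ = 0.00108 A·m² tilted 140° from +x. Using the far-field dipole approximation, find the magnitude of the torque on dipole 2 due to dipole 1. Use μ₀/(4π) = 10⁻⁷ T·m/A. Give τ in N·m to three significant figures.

Dipole B is on the axis of dipole A, so B₁ there is axial: B₁ = (μ₀/4π)·2m₁/r³ along +x.
B₁ = 2(10⁻⁷)(3.80)/(2.20)³ = 7.137×10⁻⁸ T.
τ = m₂ B₁ sinθ.
τ = (0.00108)(7.137×10⁻⁸)·sin140° = 4.955×10⁻¹¹ N·m.

τ ≈ 4.95×10⁻¹¹ N·m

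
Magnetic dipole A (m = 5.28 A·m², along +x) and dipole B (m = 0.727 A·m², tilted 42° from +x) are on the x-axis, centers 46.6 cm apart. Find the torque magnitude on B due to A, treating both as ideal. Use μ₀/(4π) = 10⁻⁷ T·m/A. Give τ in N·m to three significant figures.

Dipole B is on the axis of dipole A, so B₁ there is axial: B₁ = (μ₀/4π)·2m₁/r³ along +x.
B₁ = 2(10⁻⁷)(5.28)/(0.466)³ = 1.044×10⁻⁵ T.
τ = m₂ B₁ sinθ.
τ = (0.727)(1.044×10⁻⁵)·sin42° = 5.076×10⁻⁶ N·m.

τ ≈ 5.08×10⁻⁶ N·m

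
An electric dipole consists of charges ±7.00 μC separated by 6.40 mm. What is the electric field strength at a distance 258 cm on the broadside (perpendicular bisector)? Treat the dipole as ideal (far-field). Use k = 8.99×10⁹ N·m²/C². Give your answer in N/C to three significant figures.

E ≈ 23.5 N/C

Dipole moment p = qd = (7.00×10⁻⁶ C)(0.00640 m) = 4.48×10⁻⁸ C·m.
On the perpendicular bisector E = kp/r³ (half the axial value at the same distance).
E = (8.99×10⁹)(4.48×10⁻⁸) / (2.58)³ = 23.45 N/C.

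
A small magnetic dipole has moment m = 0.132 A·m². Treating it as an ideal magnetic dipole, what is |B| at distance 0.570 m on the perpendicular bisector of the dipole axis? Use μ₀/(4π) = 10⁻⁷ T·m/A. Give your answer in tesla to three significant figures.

B ≈ 7.13×10⁻⁸ T

In the equatorial plane B = (μ₀/4π)·m/r³ (half the axial value).
B = (10⁻⁷)·(0.132) / (0.570)³ = 7.128×10⁻⁸ T.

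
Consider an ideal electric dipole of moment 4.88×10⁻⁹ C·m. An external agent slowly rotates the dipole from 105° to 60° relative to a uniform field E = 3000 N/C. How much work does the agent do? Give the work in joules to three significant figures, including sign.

W ≈ -1.11×10⁻⁵ J

W_ext = ΔU = U(θ₂) − U(θ₁) = −pE cosθ₂ − (−pE cosθ₁) = pE(cosθ₁ − cosθ₂).
W = (4.88×10⁻⁹)(3000)·(cos105° − cos60°) = (1.464×10⁻⁵)·(-0.7588) = -1.111×10⁻⁵ J.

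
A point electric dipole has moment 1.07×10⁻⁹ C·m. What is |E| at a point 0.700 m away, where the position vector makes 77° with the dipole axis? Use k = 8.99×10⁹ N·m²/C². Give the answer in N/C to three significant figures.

E ≈ 30.1 N/C

At angle θ the dipole field magnitude is E = (kp/r³)·√(1 + 3cos²θ).
kp/r³ = (8.99×10⁹)(1.07×10⁻⁹) / (0.700)³ = 28.04 N/C.
√(1 + 3cos²77°) = √(1 + 3·0.0506) = √1.1518 ≈ 1.0732.
E ≈ 28.04 × 1.073 = 30.10 N/C.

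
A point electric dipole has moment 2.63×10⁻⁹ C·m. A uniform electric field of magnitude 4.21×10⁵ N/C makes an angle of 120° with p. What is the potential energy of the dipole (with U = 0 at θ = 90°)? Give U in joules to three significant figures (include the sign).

U ≈ 5.54×10⁻⁴ J

U = −p·E = −pE cosθ.
U = −(2.63×10⁻⁹)(4.21×10⁵)·cos120° = 5.536×10⁻⁴ J.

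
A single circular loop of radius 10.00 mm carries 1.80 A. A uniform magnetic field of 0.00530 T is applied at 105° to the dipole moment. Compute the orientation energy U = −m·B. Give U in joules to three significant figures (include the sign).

Magnetic moment m = IA = Iπa² = (1.80)·π·(0.0100)² = 5.655×10⁻⁴ A·m².
U = −m·B = −mB cosθ.
U = −(5.655×10⁻⁴)(0.00530)·cos105° = 7.757×10⁻⁷ J.

U ≈ 7.76×10⁻⁷ J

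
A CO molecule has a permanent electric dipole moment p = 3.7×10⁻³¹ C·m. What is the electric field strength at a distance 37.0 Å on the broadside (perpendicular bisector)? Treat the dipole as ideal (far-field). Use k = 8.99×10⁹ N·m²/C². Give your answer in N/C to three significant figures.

E ≈ 6.57×10⁴ N/C

On the perpendicular bisector E = kp/r³ (half the axial value at the same distance).
E = (8.99×10⁹)(3.70×10⁻³¹) / (3.70×10⁻⁹)³ = 6.567×10⁴ N/C.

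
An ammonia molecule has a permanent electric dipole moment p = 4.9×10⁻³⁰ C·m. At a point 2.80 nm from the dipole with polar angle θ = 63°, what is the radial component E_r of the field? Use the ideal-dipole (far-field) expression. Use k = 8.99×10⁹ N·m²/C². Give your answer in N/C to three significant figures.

E_r ≈ 1.82×10⁶ N/C

For a dipole, E_r = (2kp cosθ)/r³.
kp/r³ = (8.99×10⁹)(4.90×10⁻³⁰)/(2.80×10⁻⁹)³ = 2.007×10⁶ N/C.
E_r = 2·2.007×10⁶·cos63° = 1.822×10⁶ N/C.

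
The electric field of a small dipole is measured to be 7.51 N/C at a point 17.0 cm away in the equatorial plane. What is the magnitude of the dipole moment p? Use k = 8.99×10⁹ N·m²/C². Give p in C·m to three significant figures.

In the equatorial plane E = kp/r³, so p = Er³/(k).
p = (7.51)·(0.170)³ / (8.99×10⁹) = 4.104×10⁻¹² C·m.

p ≈ 4.10×10⁻¹² C·m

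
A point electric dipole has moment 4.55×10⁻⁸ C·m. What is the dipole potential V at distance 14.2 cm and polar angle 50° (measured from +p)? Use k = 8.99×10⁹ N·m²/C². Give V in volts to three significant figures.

V ≈ 1.30×10⁴ V

The dipole potential is V = kp cosθ / r².
V = (8.99×10⁹)(4.55×10⁻⁸)·cos50° / (0.142)² = 1.304×10⁴ V.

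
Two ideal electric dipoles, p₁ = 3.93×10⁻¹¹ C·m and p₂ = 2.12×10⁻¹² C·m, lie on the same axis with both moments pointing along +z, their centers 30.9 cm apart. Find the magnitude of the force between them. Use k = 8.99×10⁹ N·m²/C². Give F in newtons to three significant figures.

F ≈ 4.93×10⁻¹⁰ N

On-axis field of dipole 1 at distance r: E = 2kp₁/r³. Force on dipole 2 is F = p₂·dE/dr (gradient along axis).
dE/dr = −6kp₁/r⁴, so |F| = 6kp₁p₂/r⁴ (attractive for aligned moments).
F = 6(8.99×10⁹)(3.93×10⁻¹¹)(2.12×10⁻¹²)/(0.309)⁴ = 4.930×10⁻¹⁰ N.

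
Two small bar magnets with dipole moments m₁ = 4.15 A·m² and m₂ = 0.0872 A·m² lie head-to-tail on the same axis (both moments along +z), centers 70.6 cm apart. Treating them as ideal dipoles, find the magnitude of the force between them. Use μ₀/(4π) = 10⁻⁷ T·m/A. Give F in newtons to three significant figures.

On-axis B of dipole 1: B = (μ₀/4π)·2m₁/r³. Force on dipole 2: F = m₂·dB/dr.
dB/dr = −(μ₀/4π)·6m₁/r⁴, so |F| = (μ₀/4π)·6m₁m₂/r⁴.
F = 6(10⁻⁷)(4.15)(0.0872)/(0.706)⁴ = 8.740×10⁻⁷ N.

F ≈ 8.74×10⁻⁷ N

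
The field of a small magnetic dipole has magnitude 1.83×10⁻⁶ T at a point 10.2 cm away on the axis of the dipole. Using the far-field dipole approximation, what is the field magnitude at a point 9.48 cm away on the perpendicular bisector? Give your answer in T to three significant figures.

Dipole fields scale as 1/r³ in the far field.
The axial field is twice the equatorial field at the same r, so the geometry factor is 1/2.
B₂ = B₁ · (1/2) · (r₁/r₂)³ = 1.83×10⁻⁶ · 0.5 · (10.2/9.48)³.
(r₁/r₂)³ = (1.076)³ = 1.246.
B₂ ≈ 1.140×10⁻⁶ T.

B ≈ 1.14×10⁻⁶ T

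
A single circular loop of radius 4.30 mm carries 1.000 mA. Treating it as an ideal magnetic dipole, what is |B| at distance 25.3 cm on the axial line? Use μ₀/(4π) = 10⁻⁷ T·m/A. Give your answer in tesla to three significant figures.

Magnetic moment m = IA = Iπa² = (0.00100)·π·(0.00430)² = 5.809×10⁻⁸ A·m².
On axis B = (μ₀/4π)·2m/r³.
B = 2·(10⁻⁷)·(5.809×10⁻⁸) / (0.253)³ = 7.174×10⁻¹³ T.

B ≈ 7.17×10⁻¹³ T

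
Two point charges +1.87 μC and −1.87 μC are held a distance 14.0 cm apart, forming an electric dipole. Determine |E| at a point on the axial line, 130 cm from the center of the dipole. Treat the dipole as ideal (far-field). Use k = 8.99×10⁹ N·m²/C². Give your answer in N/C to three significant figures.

E ≈ 2140 N/C

Dipole moment p = qd = (1.87×10⁻⁶ C)(0.140 m) = 2.618×10⁻⁷ C·m.
On the dipole axis E = 2kp/r³.
E = 2·(8.99×10⁹)(2.618×10⁻⁷) / (1.30)³ = 2143 N/C.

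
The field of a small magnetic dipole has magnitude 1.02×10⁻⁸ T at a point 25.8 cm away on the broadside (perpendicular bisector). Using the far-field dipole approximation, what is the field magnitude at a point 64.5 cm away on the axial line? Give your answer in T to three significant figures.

B ≈ 1.31×10⁻⁹ T

Dipole fields scale as 1/r³ in the far field.
The axial field is twice the equatorial field at the same r, so the geometry factor is 2/1.
B₂ = B₁ · (2/1) · (r₁/r₂)³ = 1.02×10⁻⁸ · 2 · (25.8/64.5)³.
(r₁/r₂)³ = (0.4)³ = 0.064.
B₂ ≈ 1.306×10⁻⁹ T.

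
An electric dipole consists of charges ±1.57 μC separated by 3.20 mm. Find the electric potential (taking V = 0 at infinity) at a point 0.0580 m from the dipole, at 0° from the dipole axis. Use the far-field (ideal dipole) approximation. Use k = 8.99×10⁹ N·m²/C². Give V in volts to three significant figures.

V ≈ 1.34×10⁴ V

Dipole moment p = qd = (1.57×10⁻⁶ C)(0.00320 m) = 5.024×10⁻⁹ C·m.
The dipole potential is V = kp cosθ / r².
V = (8.99×10⁹)(5.024×10⁻⁹)·cos0° / (0.0580)² = 1.343×10⁴ V.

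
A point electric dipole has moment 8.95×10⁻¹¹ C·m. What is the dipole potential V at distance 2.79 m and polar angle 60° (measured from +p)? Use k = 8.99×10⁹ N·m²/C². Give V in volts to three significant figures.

The dipole potential is V = kp cosθ / r².
V = (8.99×10⁹)(8.95×10⁻¹¹)·cos60° / (2.79)² = 0.05168 V.

V ≈ 0.0517 V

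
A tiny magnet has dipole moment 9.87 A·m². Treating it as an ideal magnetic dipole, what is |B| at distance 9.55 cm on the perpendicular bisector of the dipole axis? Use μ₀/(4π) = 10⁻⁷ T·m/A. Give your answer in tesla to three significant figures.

In the equatorial plane B = (μ₀/4π)·m/r³ (half the axial value).
B = (10⁻⁷)·(9.87) / (0.0955)³ = 0.001133 T.

B ≈ 0.00113 T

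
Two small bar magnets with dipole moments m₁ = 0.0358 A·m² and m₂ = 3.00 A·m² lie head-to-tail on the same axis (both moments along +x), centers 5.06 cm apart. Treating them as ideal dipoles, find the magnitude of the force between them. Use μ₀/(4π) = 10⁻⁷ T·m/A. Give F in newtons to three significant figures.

On-axis B of dipole 1: B = (μ₀/4π)·2m₁/r³. Force on dipole 2: F = m₂·dB/dr.
dB/dr = −(μ₀/4π)·6m₁/r⁴, so |F| = (μ₀/4π)·6m₁m₂/r⁴.
F = 6(10⁻⁷)(0.0358)(3.00)/(0.0506)⁴ = 0.009830 N.

F ≈ 0.00983 N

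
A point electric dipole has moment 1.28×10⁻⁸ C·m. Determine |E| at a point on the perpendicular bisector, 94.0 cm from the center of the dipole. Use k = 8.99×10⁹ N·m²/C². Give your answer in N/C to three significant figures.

E ≈ 139 N/C

On the perpendicular bisector E = kp/r³ (half the axial value at the same distance).
E = (8.99×10⁹)(1.28×10⁻⁸) / (0.940)³ = 138.5 N/C.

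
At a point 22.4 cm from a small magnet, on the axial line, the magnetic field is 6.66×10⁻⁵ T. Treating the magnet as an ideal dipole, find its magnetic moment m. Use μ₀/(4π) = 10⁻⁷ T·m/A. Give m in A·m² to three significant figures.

On axis B = (μ₀/4π)·2m/r³, so m = Br³·4π/(μ₀·2).
m = (6.66×10⁻⁵)·(0.224)³ / (2·10⁻⁷) = 3.743 A·m².

m ≈ 3.74 A·m²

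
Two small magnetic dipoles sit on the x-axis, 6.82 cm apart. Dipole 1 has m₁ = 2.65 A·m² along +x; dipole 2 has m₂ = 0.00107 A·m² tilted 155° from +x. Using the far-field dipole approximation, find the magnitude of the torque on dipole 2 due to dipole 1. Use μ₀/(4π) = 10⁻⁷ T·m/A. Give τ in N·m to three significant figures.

τ ≈ 7.56×10⁻⁷ N·m

Dipole B is on the axis of dipole A, so B₁ there is axial: B₁ = (μ₀/4π)·2m₁/r³ along +x.
B₁ = 2(10⁻⁷)(2.65)/(0.0682)³ = 0.001671 T.
τ = m₂ B₁ sinθ.
τ = (0.00107)(0.001671)·sin155° = 7.555×10⁻⁷ N·m.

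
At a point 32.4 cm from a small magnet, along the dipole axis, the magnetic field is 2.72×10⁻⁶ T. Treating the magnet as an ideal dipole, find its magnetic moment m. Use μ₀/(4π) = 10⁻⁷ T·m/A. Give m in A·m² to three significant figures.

On axis B = (μ₀/4π)·2m/r³, so m = Br³·4π/(μ₀·2).
m = (2.72×10⁻⁶)·(0.324)³ / (2·10⁻⁷) = 0.4626 A·m².

m ≈ 0.463 A·m²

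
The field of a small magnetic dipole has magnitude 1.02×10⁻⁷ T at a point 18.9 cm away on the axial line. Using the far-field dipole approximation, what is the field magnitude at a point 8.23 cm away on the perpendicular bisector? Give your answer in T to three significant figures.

B ≈ 6.18×10⁻⁷ T

Dipole fields scale as 1/r³ in the far field.
The axial field is twice the equatorial field at the same r, so the geometry factor is 1/2.
B₂ = B₁ · (1/2) · (r₁/r₂)³ = 1.02×10⁻⁷ · 0.5 · (18.9/8.23)³.
(r₁/r₂)³ = (2.296)³ = 12.11.
B₂ ≈ 6.177×10⁻⁷ T.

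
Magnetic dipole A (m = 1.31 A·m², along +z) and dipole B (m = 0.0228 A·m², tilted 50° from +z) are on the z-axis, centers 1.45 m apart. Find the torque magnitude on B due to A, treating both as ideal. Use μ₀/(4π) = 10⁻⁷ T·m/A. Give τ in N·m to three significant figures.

τ ≈ 1.50×10⁻⁹ N·m

Dipole B is on the axis of dipole A, so B₁ there is axial: B₁ = (μ₀/4π)·2m₁/r³ along +z.
B₁ = 2(10⁻⁷)(1.31)/(1.45)³ = 8.594×10⁻⁸ T.
τ = m₂ B₁ sinθ.
τ = (0.0228)(8.594×10⁻⁸)·sin50° = 1.501×10⁻⁹ N·m.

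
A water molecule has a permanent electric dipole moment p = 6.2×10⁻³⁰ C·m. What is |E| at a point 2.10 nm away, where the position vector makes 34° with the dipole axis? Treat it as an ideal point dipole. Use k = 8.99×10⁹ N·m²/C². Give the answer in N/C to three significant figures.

At angle θ the dipole field magnitude is E = (kp/r³)·√(1 + 3cos²θ).
kp/r³ = (8.99×10⁹)(6.20×10⁻³⁰) / (2.10×10⁻⁹)³ = 6.019×10⁶ N/C.
√(1 + 3cos²34°) = √(1 + 3·0.6873) = √3.0619 ≈ 1.7498.
E ≈ 6.019×10⁶ × 1.750 = 1.053×10⁷ N/C.

E ≈ 1.05×10⁷ N/C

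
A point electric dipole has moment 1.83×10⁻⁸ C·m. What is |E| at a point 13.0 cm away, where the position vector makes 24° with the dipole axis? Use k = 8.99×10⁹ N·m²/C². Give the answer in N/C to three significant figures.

E ≈ 1.40×10⁵ N/C

At angle θ the dipole field magnitude is E = (kp/r³)·√(1 + 3cos²θ).
kp/r³ = (8.99×10⁹)(1.83×10⁻⁸) / (0.130)³ = 7.488×10⁴ N/C.
√(1 + 3cos²24°) = √(1 + 3·0.8346) = √3.5037 ≈ 1.8718.
E ≈ 7.488×10⁴ × 1.872 = 1.402×10⁵ N/C.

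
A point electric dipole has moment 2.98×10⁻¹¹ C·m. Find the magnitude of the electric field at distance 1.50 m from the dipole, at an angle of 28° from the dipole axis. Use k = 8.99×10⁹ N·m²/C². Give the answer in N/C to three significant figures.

At angle θ the dipole field magnitude is E = (kp/r³)·√(1 + 3cos²θ).
kp/r³ = (8.99×10⁹)(2.98×10⁻¹¹) / (1.50)³ = 0.07938 N/C.
√(1 + 3cos²28°) = √(1 + 3·0.7796) = √3.3388 ≈ 1.8272.
E ≈ 0.07938 × 1.827 = 0.1450 N/C.

E ≈ 0.145 N/C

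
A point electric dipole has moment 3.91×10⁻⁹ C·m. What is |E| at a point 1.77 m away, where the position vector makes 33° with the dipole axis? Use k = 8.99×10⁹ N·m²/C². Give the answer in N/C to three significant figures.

E ≈ 11.2 N/C

At angle θ the dipole field magnitude is E = (kp/r³)·√(1 + 3cos²θ).
kp/r³ = (8.99×10⁹)(3.91×10⁻⁹) / (1.77)³ = 6.339 N/C.
√(1 + 3cos²33°) = √(1 + 3·0.7034) = √3.1101 ≈ 1.7635.
E ≈ 6.339 × 1.764 = 11.18 N/C.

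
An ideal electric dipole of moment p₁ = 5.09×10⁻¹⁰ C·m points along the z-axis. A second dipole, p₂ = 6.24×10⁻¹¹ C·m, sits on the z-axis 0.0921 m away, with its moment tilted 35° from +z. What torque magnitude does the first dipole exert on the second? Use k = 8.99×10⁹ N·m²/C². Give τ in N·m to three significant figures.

The second dipole sits on the axis of the first, so the field there is axial: E₁ = 2kp₁/r³ along +z.
E₁ = 2(8.99×10⁹)(5.09×10⁻¹⁰)/(0.0921)³ = 1.171×10⁴ N/C.
Torque on the second dipole: τ = p₂ E₁ sinθ.
τ = (6.24×10⁻¹¹)(1.171×10⁴)·sin35° = 4.193×10⁻⁷ N·m.

τ ≈ 4.19×10⁻⁷ N·m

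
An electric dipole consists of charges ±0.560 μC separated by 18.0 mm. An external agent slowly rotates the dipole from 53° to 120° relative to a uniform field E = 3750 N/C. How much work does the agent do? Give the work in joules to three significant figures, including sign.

W ≈ 4.16×10⁻⁵ J

Dipole moment p = qd = (5.60×10⁻⁷ C)(0.0180 m) = 1.008×10⁻⁸ C·m.
W_ext = ΔU = U(θ₂) − U(θ₁) = −pE cosθ₂ − (−pE cosθ₁) = pE(cosθ₁ − cosθ₂).
W = (1.008×10⁻⁸)(3750)·(cos53° − cos120°) = (3.780×10⁻⁵)·(+1.1018) = 4.165×10⁻⁵ J.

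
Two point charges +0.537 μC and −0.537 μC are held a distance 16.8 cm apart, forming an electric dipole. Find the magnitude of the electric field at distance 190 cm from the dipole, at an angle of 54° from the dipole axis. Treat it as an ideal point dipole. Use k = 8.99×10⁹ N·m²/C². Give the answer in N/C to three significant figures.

E ≈ 169 N/C

Dipole moment p = qd = (5.37×10⁻⁷ C)(0.168 m) = 9.022×10⁻⁸ C·m.
At angle θ the dipole field magnitude is E = (kp/r³)·√(1 + 3cos²θ).
kp/r³ = (8.99×10⁹)(9.022×10⁻⁸) / (1.90)³ = 118.3 N/C.
√(1 + 3cos²54°) = √(1 + 3·0.3455) = √2.0365 ≈ 1.4271.
E ≈ 118.3 × 1.427 = 168.7 N/C.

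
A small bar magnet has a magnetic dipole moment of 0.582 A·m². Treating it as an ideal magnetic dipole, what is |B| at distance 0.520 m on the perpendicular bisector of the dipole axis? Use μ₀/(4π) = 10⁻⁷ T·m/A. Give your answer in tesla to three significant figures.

In the equatorial plane B = (μ₀/4π)·m/r³ (half the axial value).
B = (10⁻⁷)·(0.582) / (0.520)³ = 4.139×10⁻⁷ T.

B ≈ 4.14×10⁻⁷ T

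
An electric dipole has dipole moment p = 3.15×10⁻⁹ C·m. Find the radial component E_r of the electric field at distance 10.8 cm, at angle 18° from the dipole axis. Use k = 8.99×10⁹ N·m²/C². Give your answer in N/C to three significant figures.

For a dipole, E_r = (2kp cosθ)/r³.
kp/r³ = (8.99×10⁹)(3.15×10⁻⁹)/(0.108)³ = 2.248×10⁴ N/C.
E_r = 2·2.248×10⁴·cos18° = 4.276×10⁴ N/C.

E_r ≈ 4.28×10⁴ N/C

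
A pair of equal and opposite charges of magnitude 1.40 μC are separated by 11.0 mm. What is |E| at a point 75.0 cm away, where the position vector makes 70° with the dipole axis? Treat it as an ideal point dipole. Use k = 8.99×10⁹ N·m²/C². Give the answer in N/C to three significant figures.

E ≈ 381 N/C

Dipole moment p = qd = (1.40×10⁻⁶ C)(0.0110 m) = 1.54×10⁻⁸ C·m.
At angle θ the dipole field magnitude is E = (kp/r³)·√(1 + 3cos²θ).
kp/r³ = (8.99×10⁹)(1.54×10⁻⁸) / (0.750)³ = 328.2 N/C.
√(1 + 3cos²70°) = √(1 + 3·0.1170) = √1.3509 ≈ 1.1623.
E ≈ 328.2 × 1.162 = 381.4 N/C.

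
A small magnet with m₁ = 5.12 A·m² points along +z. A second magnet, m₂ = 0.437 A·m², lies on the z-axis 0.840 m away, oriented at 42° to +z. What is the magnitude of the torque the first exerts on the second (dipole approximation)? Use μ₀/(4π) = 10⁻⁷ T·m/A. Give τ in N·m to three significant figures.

Dipole B is on the axis of dipole A, so B₁ there is axial: B₁ = (μ₀/4π)·2m₁/r³ along +z.
B₁ = 2(10⁻⁷)(5.12)/(0.840)³ = 1.728×10⁻⁶ T.
τ = m₂ B₁ sinθ.
τ = (0.437)(1.728×10⁻⁶)·sin42° = 5.052×10⁻⁷ N·m.

τ ≈ 5.05×10⁻⁷ N·m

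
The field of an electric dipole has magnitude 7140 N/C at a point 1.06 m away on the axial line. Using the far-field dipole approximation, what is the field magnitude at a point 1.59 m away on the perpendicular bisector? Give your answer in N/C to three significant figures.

E ≈ 1060 N/C

Dipole fields scale as 1/r³ in the far field.
The axial field is twice the equatorial field at the same r, so the geometry factor is 1/2.
E₂ = E₁ · (1/2) · (r₁/r₂)³ = 7140 · 0.5 · (1.06/1.59)³.
(r₁/r₂)³ = (0.6667)³ = 0.2963.
E₂ ≈ 1058 N/C.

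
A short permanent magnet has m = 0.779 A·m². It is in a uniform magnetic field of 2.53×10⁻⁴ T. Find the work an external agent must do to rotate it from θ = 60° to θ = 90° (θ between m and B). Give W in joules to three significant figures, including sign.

W_ext = ΔU = −mB cosθ₂ + mB cosθ₁ = mB(cosθ₁ − cosθ₂).
W = (0.779)(2.53×10⁻⁴)·(cos60° − cos90°) = (1.971×10⁻⁴)·(+0.5000) = 9.854×10⁻⁵ J.

W ≈ 9.85×10⁻⁵ J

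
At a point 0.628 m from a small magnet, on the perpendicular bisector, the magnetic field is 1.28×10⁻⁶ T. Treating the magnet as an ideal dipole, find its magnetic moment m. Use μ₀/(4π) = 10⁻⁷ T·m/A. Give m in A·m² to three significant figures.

In the equatorial plane B = (μ₀/4π)·m/r³, so m = Br³·4π/(μ₀).
m = (1.28×10⁻⁶)·(0.628)³ / (10⁻⁷) = 3.170 A·m².

m ≈ 3.17 A·m²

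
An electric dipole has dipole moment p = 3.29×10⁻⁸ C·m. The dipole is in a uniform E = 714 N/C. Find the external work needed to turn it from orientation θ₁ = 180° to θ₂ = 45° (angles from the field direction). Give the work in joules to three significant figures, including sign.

W_ext = ΔU = U(θ₂) − U(θ₁) = −pE cosθ₂ − (−pE cosθ₁) = pE(cosθ₁ − cosθ₂).
W = (3.29×10⁻⁸)(714)·(cos180° − cos45°) = (2.349×10⁻⁵)·(-1.7071) = -4.010×10⁻⁵ J.

W ≈ -4.01×10⁻⁵ J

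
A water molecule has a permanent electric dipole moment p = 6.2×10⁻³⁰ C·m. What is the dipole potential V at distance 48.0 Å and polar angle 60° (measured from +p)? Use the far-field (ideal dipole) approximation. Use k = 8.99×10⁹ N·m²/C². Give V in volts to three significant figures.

The dipole potential is V = kp cosθ / r².
V = (8.99×10⁹)(6.20×10⁻³⁰)·cos60° / (4.80×10⁻⁹)² = 0.001210 V.

V ≈ 0.00121 V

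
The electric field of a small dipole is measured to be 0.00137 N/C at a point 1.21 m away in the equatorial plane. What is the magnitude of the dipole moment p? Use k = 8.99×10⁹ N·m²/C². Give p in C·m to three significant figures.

In the equatorial plane E = kp/r³, so p = Er³/(k).
p = (0.00137)·(1.21)³ / (8.99×10⁹) = 2.700×10⁻¹³ C·m.

p ≈ 2.70×10⁻¹³ C·m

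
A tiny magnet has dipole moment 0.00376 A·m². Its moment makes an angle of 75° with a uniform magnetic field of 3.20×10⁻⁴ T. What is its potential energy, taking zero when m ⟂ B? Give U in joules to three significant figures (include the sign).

U ≈ -3.11×10⁻⁷ J

U = −m·B = −mB cosθ.
U = −(0.00376)(3.20×10⁻⁴)·cos75° = -3.114×10⁻⁷ J.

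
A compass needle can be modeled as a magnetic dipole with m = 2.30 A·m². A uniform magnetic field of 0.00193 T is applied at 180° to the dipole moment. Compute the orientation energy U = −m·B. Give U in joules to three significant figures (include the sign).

U ≈ 0.00444 J

U = −m·B = −mB cosθ.
U = −(2.30)(0.00193)·cos180° = 0.004439 J.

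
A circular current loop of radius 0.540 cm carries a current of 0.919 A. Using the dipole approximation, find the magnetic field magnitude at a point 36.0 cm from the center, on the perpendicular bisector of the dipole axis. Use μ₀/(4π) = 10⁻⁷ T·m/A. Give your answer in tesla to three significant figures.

Magnetic moment m = IA = Iπa² = (0.919)·π·(0.00540)² = 8.419×10⁻⁵ A·m².
In the equatorial plane B = (μ₀/4π)·m/r³ (half the axial value).
B = (10⁻⁷)·(8.419×10⁻⁵) / (0.360)³ = 1.804×10⁻¹⁰ T.

B ≈ 1.80×10⁻¹⁰ T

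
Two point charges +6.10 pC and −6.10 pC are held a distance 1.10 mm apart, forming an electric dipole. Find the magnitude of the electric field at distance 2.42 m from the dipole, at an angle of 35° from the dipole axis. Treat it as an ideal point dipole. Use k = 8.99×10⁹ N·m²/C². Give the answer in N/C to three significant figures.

E ≈ 7.39×10⁻⁶ N/C

Dipole moment p = qd = (6.10×10⁻¹² C)(0.00110 m) = 6.71×10⁻¹⁵ C·m.
At angle θ the dipole field magnitude is E = (kp/r³)·√(1 + 3cos²θ).
kp/r³ = (8.99×10⁹)(6.71×10⁻¹⁵) / (2.42)³ = 4.256×10⁻⁶ N/C.
√(1 + 3cos²35°) = √(1 + 3·0.6710) = √3.0130 ≈ 1.7358.
E ≈ 4.256×10⁻⁶ × 1.736 = 7.388×10⁻⁶ N/C.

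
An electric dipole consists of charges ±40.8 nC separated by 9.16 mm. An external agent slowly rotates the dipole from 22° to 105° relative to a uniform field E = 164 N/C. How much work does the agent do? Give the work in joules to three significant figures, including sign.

Dipole moment p = qd = (4.08×10⁻⁸ C)(0.00916 m) = 3.737×10⁻¹⁰ C·m.
W_ext = ΔU = U(θ₂) − U(θ₁) = −pE cosθ₂ − (−pE cosθ₁) = pE(cosθ₁ − cosθ₂).
W = (3.737×10⁻¹⁰)(164)·(cos22° − cos105°) = (6.129×10⁻⁸)·(+1.1860) = 7.269×10⁻⁸ J.

W ≈ 7.27×10⁻⁸ J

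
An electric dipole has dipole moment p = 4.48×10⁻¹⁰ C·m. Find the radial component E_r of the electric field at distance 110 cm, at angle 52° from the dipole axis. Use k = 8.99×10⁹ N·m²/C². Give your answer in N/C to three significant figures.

For a dipole, E_r = (2kp cosθ)/r³.
kp/r³ = (8.99×10⁹)(4.48×10⁻¹⁰)/(1.10)³ = 3.026 N/C.
E_r = 2·3.026·cos52° = 3.726 N/C.

E_r ≈ 3.73 N/C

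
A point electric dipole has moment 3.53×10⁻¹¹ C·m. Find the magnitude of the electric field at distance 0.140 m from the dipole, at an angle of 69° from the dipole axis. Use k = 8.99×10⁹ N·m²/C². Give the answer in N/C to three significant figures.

E ≈ 136 N/C

At angle θ the dipole field magnitude is E = (kp/r³)·√(1 + 3cos²θ).
kp/r³ = (8.99×10⁹)(3.53×10⁻¹¹) / (0.140)³ = 115.7 N/C.
√(1 + 3cos²69°) = √(1 + 3·0.1284) = √1.3853 ≈ 1.1770.
E ≈ 115.7 × 1.177 = 136.1 N/C.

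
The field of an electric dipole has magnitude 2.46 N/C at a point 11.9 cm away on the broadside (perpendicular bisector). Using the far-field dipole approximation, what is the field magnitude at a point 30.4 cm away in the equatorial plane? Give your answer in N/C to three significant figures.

E ≈ 0.148 N/C

Dipole fields scale as 1/r³ in the far field; the geometry is the same at both points.
E₂ = E₁ · (r₁/r₂)³ = 2.46 · (11.9/30.4)³.
(r₁/r₂)³ = (0.3914)³ = 0.05998.
E₂ ≈ 0.1476 N/C.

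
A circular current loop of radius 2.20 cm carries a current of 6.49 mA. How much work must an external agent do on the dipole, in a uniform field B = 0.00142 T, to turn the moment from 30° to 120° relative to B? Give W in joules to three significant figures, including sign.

W ≈ 1.91×10⁻⁸ J

Magnetic moment m = IA = Iπa² = (0.00649)·π·(0.0220)² = 9.868×10⁻⁶ A·m².
W_ext = ΔU = −mB cosθ₂ + mB cosθ₁ = mB(cosθ₁ − cosθ₂).
W = (9.868×10⁻⁶)(0.00142)·(cos30° − cos120°) = (1.401×10⁻⁸)·(+1.3660) = 1.914×10⁻⁸ J.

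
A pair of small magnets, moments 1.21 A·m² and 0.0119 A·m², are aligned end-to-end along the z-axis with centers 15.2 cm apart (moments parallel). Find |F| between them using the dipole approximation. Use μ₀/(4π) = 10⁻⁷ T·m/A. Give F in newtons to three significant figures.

On-axis B of dipole 1: B = (μ₀/4π)·2m₁/r³. Force on dipole 2: F = m₂·dB/dr.
dB/dr = −(μ₀/4π)·6m₁/r⁴, so |F| = (μ₀/4π)·6m₁m₂/r⁴.
F = 6(10⁻⁷)(1.21)(0.0119)/(0.152)⁴ = 1.618×10⁻⁵ N.

F ≈ 1.62×10⁻⁵ N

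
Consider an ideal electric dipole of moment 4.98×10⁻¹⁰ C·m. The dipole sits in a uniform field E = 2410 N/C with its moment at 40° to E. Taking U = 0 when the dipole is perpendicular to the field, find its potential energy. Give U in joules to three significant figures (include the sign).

U ≈ -9.19×10⁻⁷ J

U = −p·E = −pE cosθ.
U = −(4.98×10⁻¹⁰)(2410)·cos40° = -9.194×10⁻⁷ J.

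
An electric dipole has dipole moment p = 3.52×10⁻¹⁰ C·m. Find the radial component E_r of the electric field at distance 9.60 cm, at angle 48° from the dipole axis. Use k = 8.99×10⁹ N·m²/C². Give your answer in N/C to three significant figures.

For a dipole, E_r = (2kp cosθ)/r³.
kp/r³ = (8.99×10⁹)(3.52×10⁻¹⁰)/(0.0960)³ = 3577 N/C.
E_r = 2·3577·cos48° = 4787 N/C.

E_r ≈ 4790 N/C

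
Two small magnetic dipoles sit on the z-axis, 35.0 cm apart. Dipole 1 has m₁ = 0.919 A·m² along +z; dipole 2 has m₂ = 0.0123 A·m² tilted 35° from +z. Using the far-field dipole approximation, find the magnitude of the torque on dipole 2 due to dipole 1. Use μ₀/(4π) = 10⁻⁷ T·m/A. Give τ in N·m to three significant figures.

Dipole B is on the axis of dipole A, so B₁ there is axial: B₁ = (μ₀/4π)·2m₁/r³ along +z.
B₁ = 2(10⁻⁷)(0.919)/(0.350)³ = 4.287×10⁻⁶ T.
τ = m₂ B₁ sinθ.
τ = (0.0123)(4.287×10⁻⁶)·sin35° = 3.024×10⁻⁸ N·m.

τ ≈ 3.02×10⁻⁸ N·m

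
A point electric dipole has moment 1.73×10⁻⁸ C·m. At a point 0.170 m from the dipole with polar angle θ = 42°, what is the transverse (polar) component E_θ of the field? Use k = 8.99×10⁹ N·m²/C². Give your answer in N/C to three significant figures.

For a dipole, E_θ = (kp sinθ)/r³.
kp/r³ = (8.99×10⁹)(1.73×10⁻⁸)/(0.170)³ = 3.166×10⁴ N/C.
E_θ = 3.166×10⁴·sin42° = 2.118×10⁴ N/C.

E_θ ≈ 2.12×10⁴ N/C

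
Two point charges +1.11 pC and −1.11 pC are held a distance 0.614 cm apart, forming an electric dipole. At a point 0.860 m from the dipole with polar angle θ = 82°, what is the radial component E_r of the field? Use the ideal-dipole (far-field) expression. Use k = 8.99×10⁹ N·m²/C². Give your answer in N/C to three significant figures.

Dipole moment p = qd = (1.11×10⁻¹² C)(0.00614 m) = 6.815×10⁻¹⁵ C·m.
For a dipole, E_r = (2kp cosθ)/r³.
kp/r³ = (8.99×10⁹)(6.815×10⁻¹⁵)/(0.860)³ = 9.632×10⁻⁵ N/C.
E_r = 2·9.632×10⁻⁵·cos82° = 2.681×10⁻⁵ N/C.

E_r ≈ 2.68×10⁻⁵ N/C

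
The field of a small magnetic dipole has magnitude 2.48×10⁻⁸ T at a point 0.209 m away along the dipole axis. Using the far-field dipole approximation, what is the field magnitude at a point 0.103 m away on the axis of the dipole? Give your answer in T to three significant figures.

Dipole fields scale as 1/r³ in the far field; the geometry is the same at both points.
B₂ = B₁ · (r₁/r₂)³ = 2.48×10⁻⁸ · (0.209/0.103)³.
(r₁/r₂)³ = (2.029)³ = 8.355.
B₂ ≈ 2.072×10⁻⁷ T.

B ≈ 2.07×10⁻⁷ T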